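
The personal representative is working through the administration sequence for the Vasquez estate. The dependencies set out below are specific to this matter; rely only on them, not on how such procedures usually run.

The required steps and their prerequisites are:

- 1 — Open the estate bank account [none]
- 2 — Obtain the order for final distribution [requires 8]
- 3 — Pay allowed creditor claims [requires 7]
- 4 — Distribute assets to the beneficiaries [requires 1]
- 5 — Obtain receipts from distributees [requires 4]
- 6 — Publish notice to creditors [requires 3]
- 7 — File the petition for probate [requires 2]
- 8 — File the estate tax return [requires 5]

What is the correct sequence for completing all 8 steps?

1 has no prerequisites → 1 first.
Next only 4 has its prerequisites met → 4.
5 is the only step now ready → 5.
That leaves 8 as the only ready step → 8.
2 needed 8, now all done → 2.
7 needed 2, now all done → 7.
3 is the only step now ready → 3.
That leaves 6 as the only ready step → 6.

1, 4, 5, 8, 2, 7, 3, 6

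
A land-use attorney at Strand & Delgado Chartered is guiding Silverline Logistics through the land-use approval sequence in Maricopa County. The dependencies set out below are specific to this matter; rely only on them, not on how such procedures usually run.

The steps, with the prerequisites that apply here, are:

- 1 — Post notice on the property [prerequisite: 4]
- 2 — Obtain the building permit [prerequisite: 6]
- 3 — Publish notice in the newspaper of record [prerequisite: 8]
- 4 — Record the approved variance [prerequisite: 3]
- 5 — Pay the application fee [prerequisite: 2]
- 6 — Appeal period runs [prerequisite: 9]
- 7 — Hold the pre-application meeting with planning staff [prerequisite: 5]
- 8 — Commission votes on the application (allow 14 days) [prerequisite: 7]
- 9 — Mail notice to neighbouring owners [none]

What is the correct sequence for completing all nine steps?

9, 6, 2, 5, 7, 8, 3, 4, 1

Only 9 has no prerequisites, so it is first.
6 needed 9, now all done → 6.
2 needed 6, now all done → 2.
5 is the only step now ready → 5.
That leaves 7 as the only ready step → 7.
8 needed 7, now all done → 8.
3 needed 8, now all done → 3.
4 needed 3, now all done → 4.
1 is the only step now ready → 1.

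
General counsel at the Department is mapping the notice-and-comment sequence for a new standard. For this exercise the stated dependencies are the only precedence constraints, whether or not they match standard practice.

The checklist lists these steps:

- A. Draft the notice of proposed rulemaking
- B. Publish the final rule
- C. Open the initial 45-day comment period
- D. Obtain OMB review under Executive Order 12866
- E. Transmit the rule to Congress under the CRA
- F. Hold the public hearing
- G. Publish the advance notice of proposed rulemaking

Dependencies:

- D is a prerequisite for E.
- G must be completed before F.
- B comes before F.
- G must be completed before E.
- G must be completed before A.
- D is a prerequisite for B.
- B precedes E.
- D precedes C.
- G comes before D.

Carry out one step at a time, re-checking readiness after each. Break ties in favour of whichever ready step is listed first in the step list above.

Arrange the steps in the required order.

G, A, D, B, C, E, F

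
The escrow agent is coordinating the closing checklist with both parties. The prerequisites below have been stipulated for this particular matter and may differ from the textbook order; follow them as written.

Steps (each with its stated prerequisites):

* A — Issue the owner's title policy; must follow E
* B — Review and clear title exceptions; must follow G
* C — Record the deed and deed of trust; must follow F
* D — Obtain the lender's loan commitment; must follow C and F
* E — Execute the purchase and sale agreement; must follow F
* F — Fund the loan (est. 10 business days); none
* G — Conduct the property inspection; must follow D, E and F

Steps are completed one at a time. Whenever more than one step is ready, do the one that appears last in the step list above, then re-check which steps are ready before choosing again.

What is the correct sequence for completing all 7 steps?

F E C D G B A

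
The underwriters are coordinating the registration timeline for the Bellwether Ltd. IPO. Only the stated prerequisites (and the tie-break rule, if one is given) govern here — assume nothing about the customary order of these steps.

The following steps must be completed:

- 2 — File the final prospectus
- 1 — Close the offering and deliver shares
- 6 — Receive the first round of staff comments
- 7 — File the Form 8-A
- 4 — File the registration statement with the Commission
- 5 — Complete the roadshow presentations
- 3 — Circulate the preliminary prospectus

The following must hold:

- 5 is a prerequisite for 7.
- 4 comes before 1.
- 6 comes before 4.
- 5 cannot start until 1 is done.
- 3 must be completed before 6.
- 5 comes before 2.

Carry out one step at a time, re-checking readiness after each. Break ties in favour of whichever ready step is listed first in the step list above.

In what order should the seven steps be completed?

3 → 6 → 4 → 1 → 5 → 2 → 7

Only 3 has no prerequisites, so it is first.
6 is the only step now ready → 6.
4 needed 6, now all done → 4.
1 is the only step now ready → 1.
5 is the only step now ready → 5.
Now 2 and 7 have their prerequisites met. 2 is listed earlier, so 2 next.
7 needed 5, now all done → 7.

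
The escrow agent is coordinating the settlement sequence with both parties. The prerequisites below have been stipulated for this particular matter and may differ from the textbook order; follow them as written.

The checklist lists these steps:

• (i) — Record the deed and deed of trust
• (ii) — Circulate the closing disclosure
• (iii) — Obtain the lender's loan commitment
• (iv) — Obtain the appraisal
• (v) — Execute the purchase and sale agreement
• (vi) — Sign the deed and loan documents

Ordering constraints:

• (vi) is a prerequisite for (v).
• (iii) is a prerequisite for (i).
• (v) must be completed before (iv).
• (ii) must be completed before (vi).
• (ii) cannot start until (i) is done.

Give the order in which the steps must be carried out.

(iii), (i), (ii), (vi), (v), (iv)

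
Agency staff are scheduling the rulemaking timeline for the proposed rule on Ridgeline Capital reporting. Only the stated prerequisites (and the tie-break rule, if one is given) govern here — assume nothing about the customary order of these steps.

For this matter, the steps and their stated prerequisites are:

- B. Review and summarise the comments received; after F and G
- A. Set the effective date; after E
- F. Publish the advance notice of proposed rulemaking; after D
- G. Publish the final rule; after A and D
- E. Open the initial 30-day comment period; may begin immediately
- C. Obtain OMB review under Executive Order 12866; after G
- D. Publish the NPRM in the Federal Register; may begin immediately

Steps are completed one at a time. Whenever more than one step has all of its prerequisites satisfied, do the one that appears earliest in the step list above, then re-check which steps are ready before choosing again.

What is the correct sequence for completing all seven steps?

E A D F G B C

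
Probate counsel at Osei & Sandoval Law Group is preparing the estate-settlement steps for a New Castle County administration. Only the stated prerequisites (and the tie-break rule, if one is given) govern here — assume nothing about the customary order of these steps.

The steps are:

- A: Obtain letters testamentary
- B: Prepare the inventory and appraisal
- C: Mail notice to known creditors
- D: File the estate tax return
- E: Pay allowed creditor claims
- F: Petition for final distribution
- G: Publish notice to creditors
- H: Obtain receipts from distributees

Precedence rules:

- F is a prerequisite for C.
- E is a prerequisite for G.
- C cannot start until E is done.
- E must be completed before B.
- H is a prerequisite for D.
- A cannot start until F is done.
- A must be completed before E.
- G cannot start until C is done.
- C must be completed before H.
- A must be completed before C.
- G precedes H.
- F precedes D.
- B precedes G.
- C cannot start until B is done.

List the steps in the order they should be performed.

F → A → E → B → C → G → H → D

F is the only step with nothing outstanding, so it goes first.
A needed F, now all done → A.
E is the only step now ready → E.
B is the only step now ready → B.
That leaves C as the only ready step → C.
G is the only step now ready → G.
That leaves H as the only ready step → H.
D needed F and H, now all done → D.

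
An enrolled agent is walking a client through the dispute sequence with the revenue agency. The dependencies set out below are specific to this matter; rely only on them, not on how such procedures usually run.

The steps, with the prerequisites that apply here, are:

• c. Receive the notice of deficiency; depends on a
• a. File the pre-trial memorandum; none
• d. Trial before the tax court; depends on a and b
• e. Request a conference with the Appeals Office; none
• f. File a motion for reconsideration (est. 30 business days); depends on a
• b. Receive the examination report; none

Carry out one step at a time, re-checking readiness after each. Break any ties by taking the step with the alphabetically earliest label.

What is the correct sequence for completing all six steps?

a, b, c, d, e, f

Nothing is required for a, b and e. a has the earlier label → a first.
b, c, e and f are all available; b has the earlier label → b.
d now also ready, so the ready set is {c, d, e, f}; c has the earlier label → c.
Now d, e and f have their prerequisites met. d has the earlier label, so d next.
e and f are both available; e has the earlier label → e.
f needed a, now all done → f.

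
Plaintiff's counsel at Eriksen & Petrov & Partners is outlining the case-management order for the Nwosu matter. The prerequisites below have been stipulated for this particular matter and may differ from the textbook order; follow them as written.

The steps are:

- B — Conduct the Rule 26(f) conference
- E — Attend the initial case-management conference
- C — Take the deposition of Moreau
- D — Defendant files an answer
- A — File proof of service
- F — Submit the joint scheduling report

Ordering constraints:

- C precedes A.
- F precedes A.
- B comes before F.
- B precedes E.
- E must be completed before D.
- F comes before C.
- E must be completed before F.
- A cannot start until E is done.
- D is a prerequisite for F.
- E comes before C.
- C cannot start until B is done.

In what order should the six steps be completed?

B → E → D → F → C → A

Only B has no prerequisites, so it is first.
That leaves E as the only ready step → E.
D needed E, now all done → D.
F is the only step now ready → F.
C is the only step now ready → C.
A is the only step now ready → A.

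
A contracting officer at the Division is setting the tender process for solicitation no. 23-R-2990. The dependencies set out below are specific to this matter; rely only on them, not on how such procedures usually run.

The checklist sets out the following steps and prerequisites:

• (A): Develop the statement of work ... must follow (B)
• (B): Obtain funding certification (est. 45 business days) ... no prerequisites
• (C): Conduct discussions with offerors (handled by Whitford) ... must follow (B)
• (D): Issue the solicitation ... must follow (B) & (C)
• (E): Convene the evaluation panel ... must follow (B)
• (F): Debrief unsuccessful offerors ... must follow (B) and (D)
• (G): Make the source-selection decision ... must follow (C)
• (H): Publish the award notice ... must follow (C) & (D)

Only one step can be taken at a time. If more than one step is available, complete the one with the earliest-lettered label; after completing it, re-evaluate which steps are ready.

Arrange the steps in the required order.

(B), (A), (C), (D), (E), (F), (G), (H)

(B) is the only step with nothing outstanding, so it goes first.
Ready: (A), (C) and (E). (A) has the earlier label → (A).
(C) and (E) are both available; (C) has the earlier label → (C).
(D) and (G) now also ready, so the ready set is {(D), (E), (G)}; (D) has the earlier label → (D).
Ready: (E), (F), (G) and (H). (E) has the earlier label → (E).
Ready: (F), (G) and (H). (F) has the earlier label → (F).
Ready: (G) and (H). (G) has the earlier label → (G).
(H) needed (C) and (D), now all done → (H).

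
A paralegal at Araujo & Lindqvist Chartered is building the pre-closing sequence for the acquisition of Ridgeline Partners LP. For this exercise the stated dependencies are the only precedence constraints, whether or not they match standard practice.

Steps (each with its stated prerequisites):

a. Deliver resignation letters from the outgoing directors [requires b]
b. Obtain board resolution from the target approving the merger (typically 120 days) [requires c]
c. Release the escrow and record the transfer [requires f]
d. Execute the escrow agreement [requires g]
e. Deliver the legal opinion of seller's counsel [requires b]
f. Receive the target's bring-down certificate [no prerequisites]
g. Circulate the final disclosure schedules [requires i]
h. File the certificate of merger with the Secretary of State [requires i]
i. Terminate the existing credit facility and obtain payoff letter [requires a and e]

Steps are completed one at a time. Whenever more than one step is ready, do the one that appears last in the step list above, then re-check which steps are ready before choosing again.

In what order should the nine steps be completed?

f has no prerequisites → f first.
c needed f, now all done → c.
b needed c, now all done → b.
e and a are both available; e is listed later → e.
a needed b, now all done → a.
Next only i has its prerequisites met → i.
Now h and g have their prerequisites met. h is listed later, so h next.
g is the only step now ready → g.
d needed g, now all done → d.

f c b e a i h g d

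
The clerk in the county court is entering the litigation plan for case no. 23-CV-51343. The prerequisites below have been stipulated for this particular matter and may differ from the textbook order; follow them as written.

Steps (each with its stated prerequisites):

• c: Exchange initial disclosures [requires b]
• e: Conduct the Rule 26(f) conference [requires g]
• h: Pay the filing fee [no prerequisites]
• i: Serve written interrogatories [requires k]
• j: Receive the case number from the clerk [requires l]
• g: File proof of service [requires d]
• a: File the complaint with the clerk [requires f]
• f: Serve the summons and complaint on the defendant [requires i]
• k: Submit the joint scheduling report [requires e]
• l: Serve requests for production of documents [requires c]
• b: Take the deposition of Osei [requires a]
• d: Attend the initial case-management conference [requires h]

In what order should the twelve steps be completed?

h d g e k i f a b c l j

Only h has no prerequisites, so it is first.
d needed h, now all done → d.
g is the only step now ready → g.
That leaves e as the only ready step → e.
k needed e, now all done → k.
Next only i has its prerequisites met → i.
Next only f has its prerequisites met → f.
a needed f, now all done → a.
b is the only step now ready → b.
That leaves c as the only ready step → c.
That leaves l as the only ready step → l.
j needed l, now all done → j.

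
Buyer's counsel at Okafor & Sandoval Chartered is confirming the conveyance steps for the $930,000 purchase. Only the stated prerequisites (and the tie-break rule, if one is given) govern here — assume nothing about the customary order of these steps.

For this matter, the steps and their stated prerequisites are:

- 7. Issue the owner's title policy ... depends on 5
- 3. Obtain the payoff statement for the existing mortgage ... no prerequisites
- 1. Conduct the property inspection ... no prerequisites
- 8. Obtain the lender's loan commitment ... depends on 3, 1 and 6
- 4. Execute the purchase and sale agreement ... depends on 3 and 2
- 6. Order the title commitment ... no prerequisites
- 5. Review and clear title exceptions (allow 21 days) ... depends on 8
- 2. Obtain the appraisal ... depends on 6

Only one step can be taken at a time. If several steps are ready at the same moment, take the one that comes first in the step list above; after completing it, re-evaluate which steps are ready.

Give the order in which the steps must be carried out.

3, 1 and 6 have no prerequisites; 3 is listed earlier, so 3 is first.
Now 1 and 6 have their prerequisites met. 1 is listed earlier, so 1 next.
That leaves 6 as the only ready step → 6.
Ready: 8 and 2. 8 is listed earlier → 8.
Now 5 and 2 have their prerequisites met. 5 is listed earlier, so 5 next.
Now 7 and 2 have their prerequisites met. 7 is listed earlier, so 7 next.
2 needed 6, now all done → 2.
Next only 4 has its prerequisites met → 4.

3, 1, 6, 8, 5, 7, 2, 4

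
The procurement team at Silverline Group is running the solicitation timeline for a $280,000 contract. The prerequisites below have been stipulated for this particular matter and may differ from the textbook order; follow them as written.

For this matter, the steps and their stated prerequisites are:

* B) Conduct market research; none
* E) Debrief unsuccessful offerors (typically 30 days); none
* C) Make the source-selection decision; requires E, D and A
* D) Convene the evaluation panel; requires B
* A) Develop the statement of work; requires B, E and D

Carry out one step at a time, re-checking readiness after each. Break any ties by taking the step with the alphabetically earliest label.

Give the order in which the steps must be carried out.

B, D, E, A, C

B and E have no prerequisites; B has the earlier label, so B is first.
D now also ready, so the ready set is {D, E}; D has the earlier label → D.
E is the only step now ready → E.
A needed B, D and E, now all done → A.
C needed A, D and E, now all done → C.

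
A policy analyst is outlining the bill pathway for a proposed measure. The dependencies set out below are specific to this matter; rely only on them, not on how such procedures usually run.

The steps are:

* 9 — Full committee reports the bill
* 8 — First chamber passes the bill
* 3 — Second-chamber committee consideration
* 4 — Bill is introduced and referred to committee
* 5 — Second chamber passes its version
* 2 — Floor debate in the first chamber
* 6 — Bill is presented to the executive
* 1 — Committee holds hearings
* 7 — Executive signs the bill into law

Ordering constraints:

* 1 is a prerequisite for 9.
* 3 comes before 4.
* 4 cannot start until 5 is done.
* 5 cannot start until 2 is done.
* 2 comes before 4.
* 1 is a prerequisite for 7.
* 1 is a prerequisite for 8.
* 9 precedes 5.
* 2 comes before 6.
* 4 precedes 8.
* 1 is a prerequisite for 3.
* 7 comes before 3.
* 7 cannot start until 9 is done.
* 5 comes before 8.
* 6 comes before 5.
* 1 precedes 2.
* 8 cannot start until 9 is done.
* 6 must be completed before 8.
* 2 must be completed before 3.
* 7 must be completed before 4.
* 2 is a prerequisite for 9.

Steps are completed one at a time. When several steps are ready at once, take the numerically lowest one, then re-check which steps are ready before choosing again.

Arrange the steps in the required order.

1 2 6 9 5 7 3 4 8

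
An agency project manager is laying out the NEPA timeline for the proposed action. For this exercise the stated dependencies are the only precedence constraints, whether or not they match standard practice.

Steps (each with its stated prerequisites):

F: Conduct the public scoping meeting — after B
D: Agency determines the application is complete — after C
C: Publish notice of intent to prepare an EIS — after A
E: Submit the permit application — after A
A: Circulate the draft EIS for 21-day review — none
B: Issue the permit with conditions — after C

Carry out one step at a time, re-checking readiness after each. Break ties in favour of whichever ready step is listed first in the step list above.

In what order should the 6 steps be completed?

A is the only step with nothing outstanding, so it goes first.
Now C and E have their prerequisites met. C is listed earlier, so C next.
Now D, E and B have their prerequisites met. D is listed earlier, so D next.
E and B are both available; E is listed earlier → E.
B needed C, now all done → B.
F needed B, now all done → F.

A → C → D → E → B → F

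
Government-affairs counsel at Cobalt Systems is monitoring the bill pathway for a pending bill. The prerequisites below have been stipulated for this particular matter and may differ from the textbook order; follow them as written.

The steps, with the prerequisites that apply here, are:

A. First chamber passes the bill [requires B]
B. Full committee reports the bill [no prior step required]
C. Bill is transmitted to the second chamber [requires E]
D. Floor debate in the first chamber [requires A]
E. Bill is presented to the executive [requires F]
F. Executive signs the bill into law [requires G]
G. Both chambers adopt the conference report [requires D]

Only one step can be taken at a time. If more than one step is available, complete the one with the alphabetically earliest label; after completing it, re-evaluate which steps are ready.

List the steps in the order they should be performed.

B is the only step with nothing outstanding, so it goes first.
A needed B, now all done → A.
D is the only step now ready → D.
G is the only step now ready → G.
Next only F has its prerequisites met → F.
E is the only step now ready → E.
That leaves C as the only ready step → C.

B, A, D, G, F, E, C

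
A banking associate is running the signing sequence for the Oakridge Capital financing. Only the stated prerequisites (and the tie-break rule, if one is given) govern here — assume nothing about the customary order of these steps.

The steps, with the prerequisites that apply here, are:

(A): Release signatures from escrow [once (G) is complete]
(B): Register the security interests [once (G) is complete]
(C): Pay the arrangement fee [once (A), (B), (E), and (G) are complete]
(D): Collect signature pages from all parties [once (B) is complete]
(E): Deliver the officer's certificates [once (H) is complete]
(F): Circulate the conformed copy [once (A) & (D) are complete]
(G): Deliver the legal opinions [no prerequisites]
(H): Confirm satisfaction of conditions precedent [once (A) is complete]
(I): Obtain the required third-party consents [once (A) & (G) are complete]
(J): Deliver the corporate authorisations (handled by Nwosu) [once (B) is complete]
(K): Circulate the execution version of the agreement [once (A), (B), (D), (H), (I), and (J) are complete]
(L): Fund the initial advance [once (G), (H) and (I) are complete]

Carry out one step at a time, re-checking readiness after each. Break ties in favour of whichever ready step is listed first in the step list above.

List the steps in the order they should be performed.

(G), (A), (B), (D), (F), (H), (E), (C), (I), (J), (K), (L)

Only (G) has no prerequisites, so it is first.
Now (A) and (B) have their prerequisites met. (A) is listed earlier, so (A) next.
(B), (H) and (I) are all available; (B) is listed earlier → (B).
(D) and (J) now also ready, so the ready set is {(D), (H), (I), (J)}; (D) is listed earlier → (D).
(F), (H), (I) and (J) are all available; (F) is listed earlier → (F).
(H), (I) and (J) are all available; (H) is listed earlier → (H).
Ready: (E), (I) and (J). (E) is listed earlier → (E).
(C) now also ready, so the ready set is {(C), (I), (J)}; (C) is listed earlier → (C).
(I) and (J) are both available; (I) is listed earlier → (I).
(L) now also ready, so the ready set is {(J), (L)}; (J) is listed earlier → (J).
Now (K) and (L) have their prerequisites met. (K) is listed earlier, so (K) next.
That leaves (L) as the only ready step → (L).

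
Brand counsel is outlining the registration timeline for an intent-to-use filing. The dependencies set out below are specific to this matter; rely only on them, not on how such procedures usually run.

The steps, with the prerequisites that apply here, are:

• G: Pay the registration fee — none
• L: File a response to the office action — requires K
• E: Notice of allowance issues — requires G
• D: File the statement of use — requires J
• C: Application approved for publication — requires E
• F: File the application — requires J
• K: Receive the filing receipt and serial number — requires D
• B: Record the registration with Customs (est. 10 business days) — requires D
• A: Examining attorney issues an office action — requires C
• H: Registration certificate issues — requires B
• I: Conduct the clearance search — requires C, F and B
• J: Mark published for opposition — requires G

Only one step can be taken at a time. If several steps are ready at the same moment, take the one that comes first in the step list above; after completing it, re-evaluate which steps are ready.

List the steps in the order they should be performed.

G is the only step with nothing outstanding, so it goes first.
Ready: E and J. E is listed earlier → E.
C now also ready, so the ready set is {C, J}; C is listed earlier → C.
A now also ready, so the ready set is {A, J}; A is listed earlier → A.
J needed G, now all done → J.
D and F are both available; D is listed earlier → D.
K and B now also ready, so the ready set is {F, K, B}; F is listed earlier → F.
K and B are both available; K is listed earlier → K.
Now L and B have their prerequisites met. L is listed earlier, so L next.
Next only B has its prerequisites met → B.
Ready: H and I. H is listed earlier → H.
I is the only step now ready → I.

G → E → C → A → J → D → F → K → L → B → H → I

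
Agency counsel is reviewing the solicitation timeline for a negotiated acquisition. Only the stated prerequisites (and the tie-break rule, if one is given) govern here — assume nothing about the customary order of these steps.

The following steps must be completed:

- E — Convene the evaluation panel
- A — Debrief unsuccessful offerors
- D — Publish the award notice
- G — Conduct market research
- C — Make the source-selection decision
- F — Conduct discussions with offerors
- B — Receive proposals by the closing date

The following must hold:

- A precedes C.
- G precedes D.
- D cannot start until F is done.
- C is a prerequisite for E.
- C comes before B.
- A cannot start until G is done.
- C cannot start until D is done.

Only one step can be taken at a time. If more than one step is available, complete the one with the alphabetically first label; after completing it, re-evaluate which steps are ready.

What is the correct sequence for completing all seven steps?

F, G, A, D, C, B, E

F and G have no prerequisites; F has the earlier label, so F is first.
Next only G has its prerequisites met → G.
Now A and D have their prerequisites met. A has the earlier label, so A next.
Next only D has its prerequisites met → D.
C needed A and D, now all done → C.
Ready: B and E. B has the earlier label → B.
E needed C, now all done → E.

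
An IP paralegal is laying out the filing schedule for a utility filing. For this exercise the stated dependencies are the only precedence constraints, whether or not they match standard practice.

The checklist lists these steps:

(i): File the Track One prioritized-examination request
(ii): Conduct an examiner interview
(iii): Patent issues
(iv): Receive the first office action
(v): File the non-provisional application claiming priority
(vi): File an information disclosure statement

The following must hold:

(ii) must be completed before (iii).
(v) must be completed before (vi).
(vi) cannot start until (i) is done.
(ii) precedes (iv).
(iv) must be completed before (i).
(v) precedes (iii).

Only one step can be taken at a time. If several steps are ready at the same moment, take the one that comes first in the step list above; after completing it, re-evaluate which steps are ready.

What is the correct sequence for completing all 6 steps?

(ii) (iv) (i) (v) (iii) (vi)

(ii) and (v) have no prerequisites; (ii) is listed earlier, so (ii) is first.
(iv) and (v) are both available; (iv) is listed earlier → (iv).
(i) now also ready, so the ready set is {(i), (v)}; (i) is listed earlier → (i).
Next only (v) has its prerequisites met → (v).
(iii) and (vi) are both available; (iii) is listed earlier → (iii).
(vi) needed (i) and (v), now all done → (vi).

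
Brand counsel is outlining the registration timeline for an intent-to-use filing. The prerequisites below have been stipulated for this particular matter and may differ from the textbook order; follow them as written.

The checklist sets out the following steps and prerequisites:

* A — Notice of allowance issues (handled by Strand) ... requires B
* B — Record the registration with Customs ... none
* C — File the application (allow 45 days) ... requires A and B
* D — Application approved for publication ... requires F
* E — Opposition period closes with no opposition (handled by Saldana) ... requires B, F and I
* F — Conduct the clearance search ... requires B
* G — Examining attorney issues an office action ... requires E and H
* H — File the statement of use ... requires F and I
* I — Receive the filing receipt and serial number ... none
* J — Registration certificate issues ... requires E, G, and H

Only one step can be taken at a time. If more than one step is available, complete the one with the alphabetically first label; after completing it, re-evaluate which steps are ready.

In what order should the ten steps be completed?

Nothing is required for B and I. B has the earlier label → B first.
A and F now also ready, so the ready set is {A, F, I}; A has the earlier label → A.
C, F and I are all available; C has the earlier label → C.
Now F and I have their prerequisites met. F has the earlier label, so F next.
Ready: D and I. D has the earlier label → D.
I is the only step now ready → I.
Now E and H have their prerequisites met. E has the earlier label, so E next.
Next only H has its prerequisites met → H.
G needed E and H, now all done → G.
J needed E, G and H, now all done → J.

B A C F D I E H G J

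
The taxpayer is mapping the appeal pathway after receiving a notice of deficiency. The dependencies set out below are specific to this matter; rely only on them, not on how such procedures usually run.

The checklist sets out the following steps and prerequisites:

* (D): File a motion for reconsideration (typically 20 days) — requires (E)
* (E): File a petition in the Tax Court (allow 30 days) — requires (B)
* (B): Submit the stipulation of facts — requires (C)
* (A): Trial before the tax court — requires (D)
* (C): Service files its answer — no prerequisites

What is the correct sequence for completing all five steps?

(C) has no prerequisites → (C) first.
(B) needed (C), now all done → (B).
(E) is the only step now ready → (E).
(D) needed (E), now all done → (D).
(A) needed (D), now all done → (A).

(C), (B), (E), (D), (A)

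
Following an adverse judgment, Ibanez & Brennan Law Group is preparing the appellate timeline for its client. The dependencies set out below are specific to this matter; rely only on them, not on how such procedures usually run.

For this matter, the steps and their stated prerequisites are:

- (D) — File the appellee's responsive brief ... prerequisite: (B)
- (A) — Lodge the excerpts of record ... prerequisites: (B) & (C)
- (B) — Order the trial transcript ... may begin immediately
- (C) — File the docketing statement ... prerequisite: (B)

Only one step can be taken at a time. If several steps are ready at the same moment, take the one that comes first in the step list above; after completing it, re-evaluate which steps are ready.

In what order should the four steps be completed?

(B) → (D) → (C) → (A)

(B) has no prerequisites → (B) first.
Ready: (D) and (C). (D) is listed earlier → (D).
(C) is the only step now ready → (C).
(A) needed (B) and (C), now all done → (A).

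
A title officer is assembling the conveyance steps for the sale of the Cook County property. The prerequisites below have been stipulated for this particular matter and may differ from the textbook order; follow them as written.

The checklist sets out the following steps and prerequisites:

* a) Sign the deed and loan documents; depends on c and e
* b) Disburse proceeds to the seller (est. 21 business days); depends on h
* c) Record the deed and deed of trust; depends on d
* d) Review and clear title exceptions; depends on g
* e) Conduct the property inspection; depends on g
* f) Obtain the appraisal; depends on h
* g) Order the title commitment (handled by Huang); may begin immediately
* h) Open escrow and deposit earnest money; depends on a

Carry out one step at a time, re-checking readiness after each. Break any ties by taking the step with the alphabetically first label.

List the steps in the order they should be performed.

g, d, c, e, a, h, b, f

g has no prerequisites → g first.
d and e are both available; d has the earlier label → d.
c and e are both available; c has the earlier label → c.
Next only e has its prerequisites met → e.
Next only a has its prerequisites met → a.
h needed a, now all done → h.
b and f are both available; b has the earlier label → b.
f needed h, now all done → f.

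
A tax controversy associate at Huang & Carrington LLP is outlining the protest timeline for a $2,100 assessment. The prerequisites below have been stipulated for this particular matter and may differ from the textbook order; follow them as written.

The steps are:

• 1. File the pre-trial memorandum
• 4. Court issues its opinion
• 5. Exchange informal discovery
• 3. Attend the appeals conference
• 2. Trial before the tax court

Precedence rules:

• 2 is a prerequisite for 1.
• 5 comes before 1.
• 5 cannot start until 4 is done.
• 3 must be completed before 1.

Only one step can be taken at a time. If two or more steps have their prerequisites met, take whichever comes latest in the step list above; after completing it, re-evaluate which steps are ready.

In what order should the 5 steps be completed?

2, 3 and 4 have no prerequisites; 2 is listed later, so 2 is first.
Now 3 and 4 have their prerequisites met. 3 is listed later, so 3 next.
That leaves 4 as the only ready step → 4.
5 is the only step now ready → 5.
That leaves 1 as the only ready step → 1.

2, 3, 4, 5, 1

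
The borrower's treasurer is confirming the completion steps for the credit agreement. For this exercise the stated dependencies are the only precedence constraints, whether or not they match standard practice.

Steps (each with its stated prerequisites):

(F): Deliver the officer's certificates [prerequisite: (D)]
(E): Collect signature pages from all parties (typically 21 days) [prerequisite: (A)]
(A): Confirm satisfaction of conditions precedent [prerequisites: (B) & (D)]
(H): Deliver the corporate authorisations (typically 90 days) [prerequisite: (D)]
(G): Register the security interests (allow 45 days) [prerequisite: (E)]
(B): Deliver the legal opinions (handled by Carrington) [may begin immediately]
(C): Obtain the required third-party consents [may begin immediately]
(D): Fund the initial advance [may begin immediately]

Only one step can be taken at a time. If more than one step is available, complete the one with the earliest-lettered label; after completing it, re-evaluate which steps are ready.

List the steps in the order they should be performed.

(B) (C) (D) (A) (E) (F) (G) (H)

(B), (C) and (D) have no prerequisites; (B) has the earlier label, so (B) is first.
Now (C) and (D) have their prerequisites met. (C) has the earlier label, so (C) next.
That leaves (D) as the only ready step → (D).
(A), (F) and (H) are all available; (A) has the earlier label → (A).
Now (E), (F) and (H) have their prerequisites met. (E) has the earlier label, so (E) next.
(G) now also ready, so the ready set is {(F), (G), (H)}; (F) has the earlier label → (F).
Ready: (G) and (H). (G) has the earlier label → (G).
(H) is the only step now ready → (H).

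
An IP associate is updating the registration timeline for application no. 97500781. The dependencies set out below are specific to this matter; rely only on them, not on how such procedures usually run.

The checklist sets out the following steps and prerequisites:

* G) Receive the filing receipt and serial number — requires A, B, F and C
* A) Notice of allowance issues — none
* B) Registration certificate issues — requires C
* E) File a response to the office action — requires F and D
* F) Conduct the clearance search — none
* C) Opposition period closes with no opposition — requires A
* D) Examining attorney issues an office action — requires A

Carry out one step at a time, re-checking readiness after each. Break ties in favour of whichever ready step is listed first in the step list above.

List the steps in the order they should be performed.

A → F → C → B → G → D → E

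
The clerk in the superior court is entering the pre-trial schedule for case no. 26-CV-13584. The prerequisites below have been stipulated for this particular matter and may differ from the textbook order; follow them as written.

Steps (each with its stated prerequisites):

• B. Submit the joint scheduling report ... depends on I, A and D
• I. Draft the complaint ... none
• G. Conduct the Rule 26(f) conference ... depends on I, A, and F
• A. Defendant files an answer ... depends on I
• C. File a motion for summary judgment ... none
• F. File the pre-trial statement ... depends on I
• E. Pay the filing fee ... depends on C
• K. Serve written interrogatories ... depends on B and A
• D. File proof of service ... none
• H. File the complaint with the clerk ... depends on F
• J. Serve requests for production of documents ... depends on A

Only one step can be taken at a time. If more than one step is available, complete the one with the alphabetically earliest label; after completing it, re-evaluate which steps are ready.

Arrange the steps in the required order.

C, D, E, I, A, B, F, G, H, J, K

Nothing is required for C, D and I. C has the earlier label → C first.
E now also ready, so the ready set is {D, E, I}; D has the earlier label → D.
Now E and I have their prerequisites met. E has the earlier label, so E next.
Next only I has its prerequisites met → I.
A and F are both available; A has the earlier label → A.
B and J now also ready, so the ready set is {B, F, J}; B has the earlier label → B.
K now also ready, so the ready set is {F, J, K}; F has the earlier label → F.
G, H, J and K are all available; G has the earlier label → G.
Now H, J and K have their prerequisites met. H has the earlier label, so H next.
Now J and K have their prerequisites met. J has the earlier label, so J next.
K needed A and B, now all done → K.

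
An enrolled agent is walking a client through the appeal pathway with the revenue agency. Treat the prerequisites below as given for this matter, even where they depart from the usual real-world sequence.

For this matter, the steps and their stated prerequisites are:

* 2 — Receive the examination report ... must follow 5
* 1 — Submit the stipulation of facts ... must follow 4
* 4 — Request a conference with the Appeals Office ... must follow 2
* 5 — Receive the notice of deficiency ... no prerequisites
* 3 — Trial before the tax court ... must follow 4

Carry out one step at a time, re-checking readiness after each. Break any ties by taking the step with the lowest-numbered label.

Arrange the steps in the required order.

5 has no prerequisites → 5 first.
That leaves 2 as the only ready step → 2.
4 needed 2, now all done → 4.
Now 1 and 3 have their prerequisites met. 1 has the earlier label, so 1 next.
3 needed 4, now all done → 3.

5, 2, 4, 1, 3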